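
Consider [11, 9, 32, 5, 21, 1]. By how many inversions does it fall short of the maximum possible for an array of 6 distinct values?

5

Maximum inversions for 6 distinct elements is C(6, 2) = 6·5/2 = 15.
Current inversions — for each element, count later smaller elements:
11: 3
9: 2
32: 3
5: 1
21: 1
1: 0
Current total: 3 + 2 + 3 + 1 + 1 + 0 = 10
Shortfall: 15 − 10 = 5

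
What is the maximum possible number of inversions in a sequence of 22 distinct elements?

231

The maximum occurs when the array is in strictly decreasing order: every one of the C(22, 2) pairs is inverted.
C(22, 2) = 22·21/2 = 231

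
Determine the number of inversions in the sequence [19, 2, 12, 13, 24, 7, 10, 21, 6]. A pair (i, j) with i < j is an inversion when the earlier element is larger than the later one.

19 out-of-order pairs

Sweep left to right; for each value list the smaller values that follow it:
19: 6
2: 0
12: 3
13: 3
24: 4
7: 1
10: 1
21: 1
6: 0
Sum: 6 + 0 + 3 + 3 + 4 + 1 + 1 + 1 + 0 = 19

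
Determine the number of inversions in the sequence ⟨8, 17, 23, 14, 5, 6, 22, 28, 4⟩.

19

For each element, count later entries that are smaller:
8: 3
17: 4
23: 5
14: 3
5: 1
6: 1
22: 1
28: 1
4: 0
Sum: 3 + 4 + 5 + 3 + 1 + 1 + 1 + 1 + 0 = 19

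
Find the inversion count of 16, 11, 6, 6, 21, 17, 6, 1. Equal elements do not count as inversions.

Element-by-element contributions:
16 → 11, 6, 6, 6, 1 → 5
11 → 6, 6, 6, 1 → 4
6 → 1 → 1
6 → 1 → 1
21 → 17, 6, 1 → 3
17 → 6, 1 → 2
6 → 1 → 1
1 → none → 0
Sum: 5 + 4 + 1 + 1 + 3 + 2 + 1 + 0 = 17

17 out-of-order pairs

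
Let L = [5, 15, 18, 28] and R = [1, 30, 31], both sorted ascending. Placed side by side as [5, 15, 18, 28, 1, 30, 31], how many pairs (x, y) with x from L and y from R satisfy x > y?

For each element r of the right run, count left-run elements greater than r:
r = 1: 5, 15, 18, 28 → 4
r = 30: none → 0
r = 31: none → 0
Cross-inversions: 4 + 0 + 0 = 4

4 cross-inversions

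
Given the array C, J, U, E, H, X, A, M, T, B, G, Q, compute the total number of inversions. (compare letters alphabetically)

31

Count, for each position, how many later elements it exceeds:
C: 2
J: 5
U: 8
E: 2
H: 3
X: 6
A: 0
M: 2
T: 3
B: 0
G: 0
Q: 0
Sum: 2 + 5 + 8 + 2 + 3 + 6 + 0 + 2 + 3 + 0 + 0 + 0 = 31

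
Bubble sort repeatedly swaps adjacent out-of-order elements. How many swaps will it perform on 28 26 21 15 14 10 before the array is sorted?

The minimum number of adjacent swaps to sort an array equals its inversion count, since every such swap removes exactly one inversion.
Count inversions — for each element, later elements that are smaller:
28: 26, 21, 15, 14, 10 → 5
26: 21, 15, 14, 10 → 4
21: 15, 14, 10 → 3
15: 14, 10 → 2
14: 10 → 1
10: none → 0
Total inversions: 5 + 4 + 3 + 2 + 1 + 0 = 15

15 swaps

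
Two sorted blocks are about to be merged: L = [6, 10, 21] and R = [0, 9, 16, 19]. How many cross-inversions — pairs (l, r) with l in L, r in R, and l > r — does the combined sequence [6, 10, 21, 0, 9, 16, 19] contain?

There are 7 split inversions.

Take each right-half value and tally the left-half values above it:
r = 0: 6, 10, 21 → 3
r = 9: 10, 21 → 2
r = 16: 21 → 1
r = 19: 21 → 1
Cross-inversions: 3 + 2 + 1 + 1 = 7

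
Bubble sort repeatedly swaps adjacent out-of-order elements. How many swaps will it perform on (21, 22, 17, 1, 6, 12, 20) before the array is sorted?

13 swaps

Minimum adjacent swaps = number of inversions (each swap of adjacent out-of-order elements removes one inversion and no swap can remove more).
Count inversions — for each element, later elements that are smaller:
21: 17, 1, 6, 12, 20 → 5
22: 17, 1, 6, 12, 20 → 5
17: 1, 6, 12 → 3
1: none → 0
6: none → 0
12: none → 0
20: none → 0
Total inversions: 5 + 5 + 3 + 0 + 0 + 0 + 0 = 13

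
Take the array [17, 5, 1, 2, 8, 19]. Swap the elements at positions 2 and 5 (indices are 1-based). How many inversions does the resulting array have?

7 inversions

Positions 2 and 5 hold 5 and 8; after swapping, the array is [17, 8, 1, 2, 5, 19].
Count, for each position, how many later elements it exceeds:
17: 4
8: 3
1: 0
2: 0
5: 0
19: 0
Sum: 4 + 3 + 0 + 0 + 0 + 0 = 7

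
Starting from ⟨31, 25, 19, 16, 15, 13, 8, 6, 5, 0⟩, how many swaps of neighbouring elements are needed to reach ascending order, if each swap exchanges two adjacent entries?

The minimum number of adjacent swaps to sort an array equals its inversion count, since every such swap removes exactly one inversion.
Count inversions — for each element, later elements that are smaller:
31: 25, 19, 16, 15, 13, 8, 6, 5, 0 → 9
25: 19, 16, 15, 13, 8, 6, 5, 0 → 8
19: 16, 15, 13, 8, 6, 5, 0 → 7
16: 15, 13, 8, 6, 5, 0 → 6
15: 13, 8, 6, 5, 0 → 5
13: 8, 6, 5, 0 → 4
8: 6, 5, 0 → 3
6: 5, 0 → 2
5: 0 → 1
0: none → 0
Total inversions: 9 + 8 + 7 + 6 + 5 + 4 + 3 + 2 + 1 + 0 = 45

45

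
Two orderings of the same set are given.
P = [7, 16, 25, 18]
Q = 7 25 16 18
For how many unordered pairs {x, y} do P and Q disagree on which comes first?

Assign each item its position (1..4) in the first ordering, then rewrite the second ordering as that position sequence:
positions: 7→1, 16→2, 25→3, 18→4
second ordering as positions: [1, 3, 2, 4]
Discordant pairs = inversions in this position sequence.
1: 0
3: 2 → 1
2: 0
4: 0
Total: 0 + 1 + 0 + 0 = 1

1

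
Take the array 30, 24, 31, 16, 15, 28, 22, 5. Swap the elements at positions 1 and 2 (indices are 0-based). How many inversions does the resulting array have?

22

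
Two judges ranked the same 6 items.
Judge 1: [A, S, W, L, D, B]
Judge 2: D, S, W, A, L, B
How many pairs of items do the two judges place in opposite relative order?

Assign each item its position (1..6) in the first ordering, then rewrite the second ordering as that position sequence:
positions: A→1, S→2, W→3, L→4, D→5, B→6
second ordering as positions: [5, 2, 3, 1, 4, 6]
Discordant pairs = inversions in this position sequence.
5: 2, 3, 1, 4 → 4
2: 1 → 1
3: 1 → 1
1: 0
4: 0
6: 0
Total: 4 + 1 + 1 + 0 + 0 + 0 = 6

Discordant pairs: 6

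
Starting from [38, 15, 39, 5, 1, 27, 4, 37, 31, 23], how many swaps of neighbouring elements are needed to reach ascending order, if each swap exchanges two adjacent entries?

There are 25 swaps.

Each adjacent swap fixes exactly one inversion, so the minimum swap count equals the number of inversions.
Count inversions — for each element, later elements that are smaller:
38: 15, 5, 1, 27, 4, 37, 31, 23 → 8
15: 5, 1, 4 → 3
39: 5, 1, 27, 4, 37, 31, 23 → 7
5: 1, 4 → 2
1: none → 0
27: 4, 23 → 2
4: none → 0
37: 31, 23 → 2
31: 23 → 1
23: none → 0
Total inversions: 8 + 3 + 7 + 2 + 0 + 2 + 0 + 2 + 1 + 0 = 25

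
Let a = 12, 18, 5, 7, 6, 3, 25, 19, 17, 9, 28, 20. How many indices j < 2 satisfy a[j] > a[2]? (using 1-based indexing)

The element at index 2 is 18.
Elements before it: 12
None of them are larger than 18.

0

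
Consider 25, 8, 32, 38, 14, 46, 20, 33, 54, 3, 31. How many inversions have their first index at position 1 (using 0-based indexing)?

1 such element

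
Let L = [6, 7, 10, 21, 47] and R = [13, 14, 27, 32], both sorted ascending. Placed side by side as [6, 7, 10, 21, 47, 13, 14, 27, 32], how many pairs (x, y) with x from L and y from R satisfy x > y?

There are 6 split inversions.

Count, for every r in R, how many entries of L exceed r:
r = 13: 21, 47 → 2
r = 14: 21, 47 → 2
r = 27: 47 → 1
r = 32: 47 → 1
Cross-inversions: 2 + 2 + 1 + 1 = 6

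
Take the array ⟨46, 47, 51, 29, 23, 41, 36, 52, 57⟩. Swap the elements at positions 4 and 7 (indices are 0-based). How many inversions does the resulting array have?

19

Positions 4 and 7 hold 23 and 52; after swapping, the array is [46, 47, 51, 29, 52, 41, 36, 23, 57].
Sweep left to right; for each value list the smaller values that follow it:
46 → 29, 41, 36, 23 → 4
47 → 29, 41, 36, 23 → 4
51 → 29, 41, 36, 23 → 4
29 → 23 → 1
52 → 41, 36, 23 → 3
41 → 36, 23 → 2
36 → 23 → 1
23 → none → 0
57 → none → 0
Sum: 4 + 4 + 4 + 1 + 3 + 2 + 1 + 0 + 0 = 19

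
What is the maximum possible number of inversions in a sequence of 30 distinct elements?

The maximum occurs when the array is in strictly decreasing order: every one of the C(30, 2) pairs is inverted.
C(30, 2) = 30·29/2 = 435

435 inversions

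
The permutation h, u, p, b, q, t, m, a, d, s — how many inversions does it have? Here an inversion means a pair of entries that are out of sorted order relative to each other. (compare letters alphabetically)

25 inversions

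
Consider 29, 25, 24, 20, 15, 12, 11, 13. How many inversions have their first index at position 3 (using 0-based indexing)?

4

The element at index 3 is 20.
Elements after it: 15, 12, 11, 13
Those smaller than 20: 15, 12, 11, 13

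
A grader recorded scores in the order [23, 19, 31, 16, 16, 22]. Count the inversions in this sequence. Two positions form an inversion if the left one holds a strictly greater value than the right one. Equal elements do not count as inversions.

For each element, count later entries that are smaller:
23: 4
19: 2
31: 3
16: 0
16: 0
22: 0
Sum: 4 + 2 + 3 + 0 + 0 + 0 = 9

9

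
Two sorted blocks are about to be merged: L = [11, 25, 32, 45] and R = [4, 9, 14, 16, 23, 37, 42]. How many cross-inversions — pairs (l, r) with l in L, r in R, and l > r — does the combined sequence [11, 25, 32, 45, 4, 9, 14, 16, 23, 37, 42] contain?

19

Take each right-half value and tally the left-half values above it:
r = 4: 11, 25, 32, 45 → 4
r = 9: 11, 25, 32, 45 → 4
r = 14: 25, 32, 45 → 3
r = 16: 25, 32, 45 → 3
r = 23: 25, 32, 45 → 3
r = 37: 45 → 1
r = 42: 45 → 1
Cross-inversions: 4 + 4 + 3 + 3 + 3 + 1 + 1 = 19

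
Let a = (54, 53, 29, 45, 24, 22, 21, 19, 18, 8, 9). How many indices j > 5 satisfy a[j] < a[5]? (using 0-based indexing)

5 such elements

The element at index 5 is 22.
Elements after it: 21, 19, 18, 8, 9
Those smaller than 22: 21, 19, 18, 8, 9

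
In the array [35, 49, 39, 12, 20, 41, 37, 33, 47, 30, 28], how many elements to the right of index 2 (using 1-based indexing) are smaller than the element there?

9 such elements

The element at index 2 is 49.
Elements after it: 39, 12, 20, 41, 37, 33, 47, 30, 28
Those smaller than 49: 39, 12, 20, 41, 37, 33, 47, 30, 28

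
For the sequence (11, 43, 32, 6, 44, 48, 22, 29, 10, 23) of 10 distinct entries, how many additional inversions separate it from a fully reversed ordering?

21 inversions short

Maximum inversions for 10 distinct elements is C(10, 2) = 10·9/2 = 45.
Current inversions — for each element, count later smaller elements:
11: 2
43: 6
32: 5
6: 0
44: 4
48: 4
22: 1
29: 2
10: 0
23: 0
Current total: 2 + 6 + 5 + 0 + 4 + 4 + 1 + 2 + 0 + 0 = 24
Shortfall: 45 − 24 = 21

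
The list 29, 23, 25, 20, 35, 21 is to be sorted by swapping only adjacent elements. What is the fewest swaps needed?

9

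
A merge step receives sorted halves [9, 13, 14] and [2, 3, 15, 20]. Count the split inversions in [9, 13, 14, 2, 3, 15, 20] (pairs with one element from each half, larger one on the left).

6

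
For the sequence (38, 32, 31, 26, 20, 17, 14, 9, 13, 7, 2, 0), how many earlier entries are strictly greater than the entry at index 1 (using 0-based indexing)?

1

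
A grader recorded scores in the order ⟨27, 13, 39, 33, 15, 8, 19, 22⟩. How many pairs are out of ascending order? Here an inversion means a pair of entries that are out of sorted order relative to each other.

For each element, count later entries that are smaller:
27 → 13, 15, 8, 19, 22 → 5
13 → 8 → 1
39 → 33, 15, 8, 19, 22 → 5
33 → 15, 8, 19, 22 → 4
15 → 8 → 1
8 → none → 0
19 → none → 0
22 → none → 0
Sum: 5 + 1 + 5 + 4 + 1 + 0 + 0 + 0 = 16

Inversions: 16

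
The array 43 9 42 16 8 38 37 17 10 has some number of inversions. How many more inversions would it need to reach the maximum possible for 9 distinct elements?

Maximum inversions for 9 distinct elements is C(9, 2) = 9·8/2 = 36.
Current inversions — for each element, count later smaller elements:
43: 8
9: 1
42: 6
16: 2
8: 0
38: 3
37: 2
17: 1
10: 0
Current total: 8 + 1 + 6 + 2 + 0 + 3 + 2 + 1 + 0 = 23
Shortfall: 36 − 23 = 13

13 inversions short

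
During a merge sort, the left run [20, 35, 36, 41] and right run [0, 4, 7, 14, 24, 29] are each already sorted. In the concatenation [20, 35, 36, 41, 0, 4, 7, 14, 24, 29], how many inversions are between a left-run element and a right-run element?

Count, for every r in R, how many entries of L exceed r:
r = 0: 20, 35, 36, 41 → 4
r = 4: 20, 35, 36, 41 → 4
r = 7: 20, 35, 36, 41 → 4
r = 14: 20, 35, 36, 41 → 4
r = 24: 35, 36, 41 → 3
r = 29: 35, 36, 41 → 3
Cross-inversions: 4 + 4 + 4 + 4 + 3 + 3 = 22

22 split inversions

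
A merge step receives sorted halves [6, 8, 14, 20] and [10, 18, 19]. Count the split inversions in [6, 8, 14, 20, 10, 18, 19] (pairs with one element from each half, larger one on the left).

For each element r of the right run, count left-run elements greater than r:
r = 10: 14, 20 → 2
r = 18: 20 → 1
r = 19: 20 → 1
Cross-inversions: 2 + 1 + 1 = 4

4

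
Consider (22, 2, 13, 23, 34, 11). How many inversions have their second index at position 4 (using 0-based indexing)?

0 such elements

The element at index 4 is 34.
Elements before it: 22, 2, 13, 23
None of them are larger than 34.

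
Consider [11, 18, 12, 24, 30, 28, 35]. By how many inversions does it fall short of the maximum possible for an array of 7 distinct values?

19 inversions short

Maximum inversions for 7 distinct elements is C(7, 2) = 7·6/2 = 21.
Current inversions — for each element, count later smaller elements:
11: 0
18: 1
12: 0
24: 0
30: 1
28: 0
35: 0
Current total: 0 + 1 + 0 + 0 + 1 + 0 + 0 = 2
Shortfall: 21 − 2 = 19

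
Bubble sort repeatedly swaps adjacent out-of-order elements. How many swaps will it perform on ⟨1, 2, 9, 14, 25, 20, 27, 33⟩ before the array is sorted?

1 swap

Minimum adjacent swaps = number of inversions (each swap of adjacent out-of-order elements removes one inversion and no swap can remove more).
Count inversions — for each element, later elements that are smaller:
1: none → 0
2: none → 0
9: none → 0
14: none → 0
25: 20 → 1
20: none → 0
27: none → 0
33: none → 0
Total inversions: 0 + 0 + 0 + 0 + 1 + 0 + 0 + 0 = 1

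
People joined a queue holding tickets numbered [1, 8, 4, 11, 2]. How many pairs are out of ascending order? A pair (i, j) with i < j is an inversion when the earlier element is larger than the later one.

Listing every pair i<j with a[i]>a[j] (using 1-based positions):
(2,3): 8 > 4
(2,5): 8 > 2
(3,5): 4 > 2
(4,5): 11 > 2
That's 4 pairs.

4 inversions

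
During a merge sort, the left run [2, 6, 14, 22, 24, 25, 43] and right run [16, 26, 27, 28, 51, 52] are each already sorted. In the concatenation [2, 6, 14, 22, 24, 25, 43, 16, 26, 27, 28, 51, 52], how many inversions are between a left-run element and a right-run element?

Count, for every r in R, how many entries of L exceed r:
r = 16: 22, 24, 25, 43 → 4
r = 26: 43 → 1
r = 27: 43 → 1
r = 28: 43 → 1
r = 51: none → 0
r = 52: none → 0
Cross-inversions: 4 + 1 + 1 + 1 + 0 + 0 = 7

7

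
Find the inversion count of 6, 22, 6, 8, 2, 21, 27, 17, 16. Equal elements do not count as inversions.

Element-by-element contributions:
6: 1
22: 6
6: 1
8: 1
2: 0
21: 2
27: 2
17: 1
16: 0
Sum: 1 + 6 + 1 + 1 + 0 + 2 + 2 + 1 + 0 = 14

14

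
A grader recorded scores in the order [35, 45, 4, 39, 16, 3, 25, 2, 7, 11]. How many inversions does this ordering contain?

There are 31 out-of-order pairs.

Sweep left to right; for each value list the smaller values that follow it:
35 → 4, 16, 3, 25, 2, 7, 11 → 7
45 → 4, 39, 16, 3, 25, 2, 7, 11 → 8
4 → 3, 2 → 2
39 → 16, 3, 25, 2, 7, 11 → 6
16 → 3, 2, 7, 11 → 4
3 → 2 → 1
25 → 2, 7, 11 → 3
2 → none → 0
7 → none → 0
11 → none → 0
Sum: 7 + 8 + 2 + 6 + 4 + 1 + 3 + 0 + 0 + 0 = 31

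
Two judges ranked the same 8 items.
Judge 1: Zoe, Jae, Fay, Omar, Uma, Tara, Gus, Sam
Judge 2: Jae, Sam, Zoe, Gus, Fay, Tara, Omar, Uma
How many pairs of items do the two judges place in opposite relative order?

13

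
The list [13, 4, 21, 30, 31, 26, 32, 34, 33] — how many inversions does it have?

4

Sweep left to right; for each value list the smaller values that follow it:
13 → 4 → 1
4 → none → 0
21 → none → 0
30 → 26 → 1
31 → 26 → 1
26 → none → 0
32 → none → 0
34 → 33 → 1
33 → none → 0
Sum: 1 + 0 + 0 + 1 + 1 + 0 + 0 + 1 + 0 = 4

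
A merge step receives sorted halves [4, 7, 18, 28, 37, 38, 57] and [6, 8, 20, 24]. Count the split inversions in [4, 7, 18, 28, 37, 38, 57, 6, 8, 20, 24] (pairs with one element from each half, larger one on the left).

For each element r of the right run, count left-run elements greater than r:
r = 6: 7, 18, 28, 37, 38, 57 → 6
r = 8: 18, 28, 37, 38, 57 → 5
r = 20: 28, 37, 38, 57 → 4
r = 24: 28, 37, 38, 57 → 4
Cross-inversions: 6 + 5 + 4 + 4 = 19

Cross-inversions: 19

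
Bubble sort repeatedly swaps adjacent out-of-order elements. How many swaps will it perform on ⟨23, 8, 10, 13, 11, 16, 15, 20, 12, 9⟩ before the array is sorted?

22 adjacent swaps

Minimum adjacent swaps = number of inversions (each swap of adjacent out-of-order elements removes one inversion and no swap can remove more).
Count inversions — for each element, later elements that are smaller:
23: 8, 10, 13, 11, 16, 15, 20, 12, 9 → 9
8: none → 0
10: 9 → 1
13: 11, 12, 9 → 3
11: 9 → 1
16: 15, 12, 9 → 3
15: 12, 9 → 2
20: 12, 9 → 2
12: 9 → 1
9: none → 0
Total inversions: 9 + 0 + 1 + 3 + 1 + 3 + 2 + 2 + 1 + 0 = 22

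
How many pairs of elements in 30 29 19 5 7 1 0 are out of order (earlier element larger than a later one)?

20

For each element, count later entries that are smaller:
30 → 29, 19, 5, 7, 1, 0 → 6
29 → 19, 5, 7, 1, 0 → 5
19 → 5, 7, 1, 0 → 4
5 → 1, 0 → 2
7 → 1, 0 → 2
1 → 0 → 1
0 → none → 0
Sum: 6 + 5 + 4 + 2 + 2 + 1 + 0 = 20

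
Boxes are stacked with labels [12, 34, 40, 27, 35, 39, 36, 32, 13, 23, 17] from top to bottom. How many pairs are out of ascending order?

33

For each element, count later entries that are smaller:
12 → none → 0
34 → 27, 32, 13, 23, 17 → 5
40 → 27, 35, 39, 36, 32, 13, 23, 17 → 8
27 → 13, 23, 17 → 3
35 → 32, 13, 23, 17 → 4
39 → 36, 32, 13, 23, 17 → 5
36 → 32, 13, 23, 17 → 4
32 → 13, 23, 17 → 3
13 → none → 0
23 → 17 → 1
17 → none → 0
Sum: 0 + 5 + 8 + 3 + 4 + 5 + 4 + 3 + 0 + 1 + 0 = 33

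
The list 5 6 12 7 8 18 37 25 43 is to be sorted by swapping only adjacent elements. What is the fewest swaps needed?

3 swaps

Each adjacent swap fixes exactly one inversion, so the minimum swap count equals the number of inversions.
Count inversions — for each element, later elements that are smaller:
5: none → 0
6: none → 0
12: 7, 8 → 2
7: none → 0
8: none → 0
18: none → 0
37: 25 → 1
25: none → 0
43: none → 0
Total inversions: 0 + 0 + 2 + 0 + 0 + 0 + 1 + 0 + 0 = 3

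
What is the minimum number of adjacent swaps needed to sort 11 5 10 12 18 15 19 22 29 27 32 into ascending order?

Adjacent swaps: 4

Minimum adjacent swaps = number of inversions (each swap of adjacent out-of-order elements removes one inversion and no swap can remove more).
Count inversions — for each element, later elements that are smaller:
11: 5, 10 → 2
5: none → 0
10: none → 0
12: none → 0
18: 15 → 1
15: none → 0
19: none → 0
22: none → 0
29: 27 → 1
27: none → 0
32: none → 0
Total inversions: 2 + 0 + 0 + 0 + 1 + 0 + 0 + 0 + 1 + 0 + 0 = 4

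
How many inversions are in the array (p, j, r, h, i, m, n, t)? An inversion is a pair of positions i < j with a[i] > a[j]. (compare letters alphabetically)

11

Count, for each position, how many later elements it exceeds:
p: 5
j: 2
r: 4
h: 0
i: 0
m: 0
n: 0
t: 0
Sum: 5 + 2 + 4 + 0 + 0 + 0 + 0 + 0 = 11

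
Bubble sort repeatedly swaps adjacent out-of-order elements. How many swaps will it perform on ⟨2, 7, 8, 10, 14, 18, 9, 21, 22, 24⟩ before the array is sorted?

3 swaps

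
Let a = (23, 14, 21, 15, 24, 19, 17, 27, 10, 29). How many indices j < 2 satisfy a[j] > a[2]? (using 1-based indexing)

1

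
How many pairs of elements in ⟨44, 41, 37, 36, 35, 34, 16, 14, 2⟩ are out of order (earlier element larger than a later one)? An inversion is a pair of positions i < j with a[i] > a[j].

36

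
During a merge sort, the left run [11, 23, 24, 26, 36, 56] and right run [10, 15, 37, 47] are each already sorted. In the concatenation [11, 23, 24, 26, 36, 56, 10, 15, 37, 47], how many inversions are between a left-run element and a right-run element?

13

For each element r of the right run, count left-run elements greater than r:
r = 10: 11, 23, 24, 26, 36, 56 → 6
r = 15: 23, 24, 26, 36, 56 → 5
r = 37: 56 → 1
r = 47: 56 → 1
Cross-inversions: 6 + 5 + 1 + 1 = 13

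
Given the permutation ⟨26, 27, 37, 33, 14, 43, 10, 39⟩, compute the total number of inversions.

Count, for each position, how many later elements it exceeds:
26 → 14, 10 → 2
27 → 14, 10 → 2
37 → 33, 14, 10 → 3
33 → 14, 10 → 2
14 → 10 → 1
43 → 10, 39 → 2
10 → none → 0
39 → none → 0
Sum: 2 + 2 + 3 + 2 + 1 + 2 + 0 + 0 = 12

12 inversions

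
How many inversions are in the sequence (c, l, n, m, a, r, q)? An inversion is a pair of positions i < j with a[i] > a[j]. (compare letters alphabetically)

6

Element-by-element contributions:
c → a → 1
l → a → 1
n → m, a → 2
m → a → 1
a → none → 0
r → q → 1
q → none → 0
Sum: 1 + 1 + 2 + 1 + 0 + 1 + 0 = 6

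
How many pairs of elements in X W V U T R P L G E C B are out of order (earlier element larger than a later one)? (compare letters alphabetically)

66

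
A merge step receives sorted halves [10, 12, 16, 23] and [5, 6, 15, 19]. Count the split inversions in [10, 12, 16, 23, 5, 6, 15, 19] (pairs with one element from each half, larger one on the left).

11

Count, for every r in R, how many entries of L exceed r:
r = 5: 10, 12, 16, 23 → 4
r = 6: 10, 12, 16, 23 → 4
r = 15: 16, 23 → 2
r = 19: 23 → 1
Cross-inversions: 4 + 4 + 2 + 1 = 11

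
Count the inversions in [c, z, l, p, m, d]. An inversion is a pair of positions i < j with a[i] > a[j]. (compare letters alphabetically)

Out-of-order index pairs (0-indexed):
(1,2): z > l
(1,3): z > p
(1,4): z > m
(1,5): z > d
(2,5): l > d
(3,4): p > m
(3,5): p > d
(4,5): m > d
That's 8 pairs.

8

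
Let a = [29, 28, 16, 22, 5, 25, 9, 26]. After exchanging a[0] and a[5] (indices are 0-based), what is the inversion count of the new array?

15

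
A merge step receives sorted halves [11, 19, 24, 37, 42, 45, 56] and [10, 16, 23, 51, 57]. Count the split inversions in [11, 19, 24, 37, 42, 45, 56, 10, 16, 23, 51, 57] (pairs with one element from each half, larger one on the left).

Split inversions: 19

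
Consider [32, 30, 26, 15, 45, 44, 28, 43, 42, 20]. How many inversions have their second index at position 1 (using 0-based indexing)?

The element at index 1 is 30.
Elements before it: 32
Those larger than 30: 32

1 such element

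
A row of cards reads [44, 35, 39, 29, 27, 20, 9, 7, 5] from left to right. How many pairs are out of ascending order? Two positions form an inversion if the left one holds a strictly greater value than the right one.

Count, for each position, how many later elements it exceeds:
44 → 35, 39, 29, 27, 20, 9, 7, 5 → 8
35 → 29, 27, 20, 9, 7, 5 → 6
39 → 29, 27, 20, 9, 7, 5 → 6
29 → 27, 20, 9, 7, 5 → 5
27 → 20, 9, 7, 5 → 4
20 → 9, 7, 5 → 3
9 → 7, 5 → 2
7 → 5 → 1
5 → none → 0
Sum: 8 + 6 + 6 + 5 + 4 + 3 + 2 + 1 + 0 = 35

35 inversions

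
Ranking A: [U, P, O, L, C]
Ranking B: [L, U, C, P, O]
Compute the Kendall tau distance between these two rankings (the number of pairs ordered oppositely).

5

Assign each item its position (1..5) in the first ordering, then rewrite the second ordering as that position sequence:
positions: U→1, P→2, O→3, L→4, C→5
second ordering as positions: [4, 1, 5, 2, 3]
Discordant pairs = inversions in this position sequence.
4: 1, 2, 3 → 3
1: 0
5: 2, 3 → 2
2: 0
3: 0
Total: 3 + 0 + 2 + 0 + 0 = 5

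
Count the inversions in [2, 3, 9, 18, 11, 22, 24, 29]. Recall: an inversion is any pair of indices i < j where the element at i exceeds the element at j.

For each element, count later entries that are smaller:
2: 0
3: 0
9: 0
18: 1
11: 0
22: 0
24: 0
29: 0
Sum: 0 + 0 + 0 + 1 + 0 + 0 + 0 + 0 = 1

1 inversion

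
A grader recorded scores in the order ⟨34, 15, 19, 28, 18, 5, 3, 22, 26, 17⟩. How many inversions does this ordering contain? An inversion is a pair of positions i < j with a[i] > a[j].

Element-by-element contributions:
34: 9
15: 2
19: 4
28: 6
18: 3
5: 1
3: 0
22: 1
26: 1
17: 0
Sum: 9 + 2 + 4 + 6 + 3 + 1 + 0 + 1 + 1 + 0 = 27

27 out-of-order pairs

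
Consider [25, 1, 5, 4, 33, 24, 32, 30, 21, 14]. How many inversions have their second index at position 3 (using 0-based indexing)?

The element at index 3 is 4.
Elements before it: 25, 1, 5
Those larger than 4: 25, 5

2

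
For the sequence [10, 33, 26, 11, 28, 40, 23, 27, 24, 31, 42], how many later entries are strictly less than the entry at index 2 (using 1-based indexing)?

7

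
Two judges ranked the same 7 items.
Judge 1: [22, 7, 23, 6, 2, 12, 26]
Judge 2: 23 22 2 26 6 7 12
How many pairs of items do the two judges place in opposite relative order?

Assign each item its position (1..7) in the first ordering, then rewrite the second ordering as that position sequence:
positions: 22→1, 7→2, 23→3, 6→4, 2→5, 12→6, 26→7
second ordering as positions: [3, 1, 5, 7, 4, 2, 6]
Discordant pairs = inversions in this position sequence.
3: 1, 2 → 2
1: 0
5: 4, 2 → 2
7: 4, 2, 6 → 3
4: 2 → 1
2: 0
6: 0
Total: 2 + 0 + 2 + 3 + 1 + 0 + 0 = 8

8 discordant pairs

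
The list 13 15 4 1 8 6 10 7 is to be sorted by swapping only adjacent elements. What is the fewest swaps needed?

16 swaps

The minimum number of adjacent swaps to sort an array equals its inversion count, since every such swap removes exactly one inversion.
Count inversions — for each element, later elements that are smaller:
13: 4, 1, 8, 6, 10, 7 → 6
15: 4, 1, 8, 6, 10, 7 → 6
4: 1 → 1
1: none → 0
8: 6, 7 → 2
6: none → 0
10: 7 → 1
7: none → 0
Total inversions: 6 + 6 + 1 + 0 + 2 + 0 + 1 + 0 = 16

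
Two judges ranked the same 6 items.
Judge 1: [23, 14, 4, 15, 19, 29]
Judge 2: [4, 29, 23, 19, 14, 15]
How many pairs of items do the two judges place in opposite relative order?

Assign each item its position (1..6) in the first ordering, then rewrite the second ordering as that position sequence:
positions: 23→1, 14→2, 4→3, 15→4, 19→5, 29→6
second ordering as positions: [3, 6, 1, 5, 2, 4]
Discordant pairs = inversions in this position sequence.
3: 1, 2 → 2
6: 1, 5, 2, 4 → 4
1: 0
5: 2, 4 → 2
2: 0
4: 0
Total: 2 + 4 + 0 + 2 + 0 + 0 = 8

8 discordant pairs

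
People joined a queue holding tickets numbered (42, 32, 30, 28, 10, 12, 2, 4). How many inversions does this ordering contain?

For each element, count later entries that are smaller:
42: 7
32: 6
30: 5
28: 4
10: 2
12: 2
2: 0
4: 0
Sum: 7 + 6 + 5 + 4 + 2 + 2 + 0 + 0 = 26

There are 26 inversions.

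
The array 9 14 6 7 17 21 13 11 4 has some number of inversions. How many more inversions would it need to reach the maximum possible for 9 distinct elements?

17

Maximum inversions for 9 distinct elements is C(9, 2) = 9·8/2 = 36.
Current inversions — for each element, count later smaller elements:
9: 3
14: 5
6: 1
7: 1
17: 3
21: 3
13: 2
11: 1
4: 0
Current total: 3 + 5 + 1 + 1 + 3 + 3 + 2 + 1 + 0 = 19
Shortfall: 36 − 19 = 17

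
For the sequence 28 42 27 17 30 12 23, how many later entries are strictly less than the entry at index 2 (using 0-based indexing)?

The element at index 2 is 27.
Elements after it: 17, 30, 12, 23
Those smaller than 27: 17, 12, 23

3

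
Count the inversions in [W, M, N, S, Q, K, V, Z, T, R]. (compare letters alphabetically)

19

Count, for each position, how many later elements it exceeds:
W: 8
M: 1
N: 1
S: 3
Q: 1
K: 0
V: 2
Z: 2
T: 1
R: 0
Sum: 8 + 1 + 1 + 3 + 1 + 0 + 2 + 2 + 1 + 0 = 19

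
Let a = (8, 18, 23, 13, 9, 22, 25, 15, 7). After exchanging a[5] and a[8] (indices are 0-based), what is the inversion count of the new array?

15 inversions

Positions 5 and 8 hold 22 and 7; after swapping, the array is [8, 18, 23, 13, 9, 7, 25, 15, 22].
Sweep left to right; for each value list the smaller values that follow it:
8: 1
18: 4
23: 5
13: 2
9: 1
7: 0
25: 2
15: 0
22: 0
Sum: 1 + 4 + 5 + 2 + 1 + 0 + 2 + 0 + 0 = 15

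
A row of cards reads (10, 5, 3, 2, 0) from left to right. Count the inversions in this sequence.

10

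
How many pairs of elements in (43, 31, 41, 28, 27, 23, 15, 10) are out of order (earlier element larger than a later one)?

Sweep left to right; for each value list the smaller values that follow it:
43: 7
31: 5
41: 5
28: 4
27: 3
23: 2
15: 1
10: 0
Sum: 7 + 5 + 5 + 4 + 3 + 2 + 1 + 0 = 27

27 out-of-order pairs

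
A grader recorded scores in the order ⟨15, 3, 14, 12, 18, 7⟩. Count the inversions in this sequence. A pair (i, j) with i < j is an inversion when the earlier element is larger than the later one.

Out-of-order index pairs (0-indexed):
(0,1): 15 > 3
(0,2): 15 > 14
(0,3): 15 > 12
(0,5): 15 > 7
(2,3): 14 > 12
(2,5): 14 > 7
(3,5): 12 > 7
(4,5): 18 > 7
That's 8 pairs.

There are 8 out-of-order pairs.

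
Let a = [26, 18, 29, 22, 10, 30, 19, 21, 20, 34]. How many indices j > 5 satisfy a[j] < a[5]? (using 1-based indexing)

The element at index 5 is 10.
Elements after it: 30, 19, 21, 20, 34
None of them are smaller than 10.

0 such elements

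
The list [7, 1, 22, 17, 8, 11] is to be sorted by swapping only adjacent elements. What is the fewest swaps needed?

Swaps: 6

Minimum adjacent swaps = number of inversions (each swap of adjacent out-of-order elements removes one inversion and no swap can remove more).
Count inversions — for each element, later elements that are smaller:
7: 1 → 1
1: none → 0
22: 17, 8, 11 → 3
17: 8, 11 → 2
8: none → 0
11: none → 0
Total inversions: 1 + 0 + 3 + 2 + 0 + 0 = 6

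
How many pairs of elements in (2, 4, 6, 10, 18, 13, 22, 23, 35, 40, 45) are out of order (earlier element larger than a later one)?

For each element, count later entries that are smaller:
2 → none → 0
4 → none → 0
6 → none → 0
10 → none → 0
18 → 13 → 1
13 → none → 0
22 → none → 0
23 → none → 0
35 → none → 0
40 → none → 0
45 → none → 0
Sum: 0 + 0 + 0 + 0 + 1 + 0 + 0 + 0 + 0 + 0 + 0 = 1

1 out-of-order pair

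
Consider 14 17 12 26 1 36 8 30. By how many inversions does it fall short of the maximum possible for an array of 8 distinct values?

16

Maximum inversions for 8 distinct elements is C(8, 2) = 8·7/2 = 28.
Current inversions — for each element, count later smaller elements:
14: 3
17: 3
12: 2
26: 2
1: 0
36: 2
8: 0
30: 0
Current total: 3 + 3 + 2 + 2 + 0 + 2 + 0 + 0 = 12
Shortfall: 28 − 12 = 16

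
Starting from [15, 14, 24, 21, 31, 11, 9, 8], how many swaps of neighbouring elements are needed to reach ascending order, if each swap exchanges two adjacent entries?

Minimum adjacent swaps = number of inversions (each swap of adjacent out-of-order elements removes one inversion and no swap can remove more).
Count inversions — for each element, later elements that are smaller:
15: 14, 11, 9, 8 → 4
14: 11, 9, 8 → 3
24: 21, 11, 9, 8 → 4
21: 11, 9, 8 → 3
31: 11, 9, 8 → 3
11: 9, 8 → 2
9: 8 → 1
8: none → 0
Total inversions: 4 + 3 + 4 + 3 + 3 + 2 + 1 + 0 = 20

Swaps: 20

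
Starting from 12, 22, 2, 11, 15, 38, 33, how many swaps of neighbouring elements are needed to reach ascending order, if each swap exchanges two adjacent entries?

6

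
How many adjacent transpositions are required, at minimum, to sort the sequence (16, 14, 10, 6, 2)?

Minimum adjacent swaps = number of inversions (each swap of adjacent out-of-order elements removes one inversion and no swap can remove more).
Count inversions — for each element, later elements that are smaller:
16: 14, 10, 6, 2 → 4
14: 10, 6, 2 → 3
10: 6, 2 → 2
6: 2 → 1
2: none → 0
Total inversions: 4 + 3 + 2 + 1 + 0 = 10

10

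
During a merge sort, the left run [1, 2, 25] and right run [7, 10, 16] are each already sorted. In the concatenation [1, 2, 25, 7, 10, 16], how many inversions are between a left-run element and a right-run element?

3

For each element r of the right run, count left-run elements greater than r:
r = 7: 25 → 1
r = 10: 25 → 1
r = 16: 25 → 1
Cross-inversions: 1 + 1 + 1 = 3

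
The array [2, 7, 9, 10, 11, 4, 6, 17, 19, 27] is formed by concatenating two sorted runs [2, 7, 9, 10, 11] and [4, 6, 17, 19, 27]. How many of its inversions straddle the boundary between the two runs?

8 split inversions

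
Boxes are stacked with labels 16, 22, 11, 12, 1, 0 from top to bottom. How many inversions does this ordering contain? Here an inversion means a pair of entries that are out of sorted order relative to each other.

Sweep left to right; for each value list the smaller values that follow it:
16: 4
22: 4
11: 2
12: 2
1: 1
0: 0
Sum: 4 + 4 + 2 + 2 + 1 + 0 = 13

There are 13 inversions.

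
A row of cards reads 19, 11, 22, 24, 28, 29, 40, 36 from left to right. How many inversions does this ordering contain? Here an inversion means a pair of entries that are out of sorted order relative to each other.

2

Count, for each position, how many later elements it exceeds:
19: 1
11: 0
22: 0
24: 0
28: 0
29: 0
40: 1
36: 0
Sum: 1 + 0 + 0 + 0 + 0 + 0 + 1 + 0 = 2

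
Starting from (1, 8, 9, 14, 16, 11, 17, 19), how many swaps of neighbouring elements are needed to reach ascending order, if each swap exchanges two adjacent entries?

The minimum number of adjacent swaps to sort an array equals its inversion count, since every such swap removes exactly one inversion.
Count inversions — for each element, later elements that are smaller:
1: none → 0
8: none → 0
9: none → 0
14: 11 → 1
16: 11 → 1
11: none → 0
17: none → 0
19: none → 0
Total inversions: 0 + 0 + 0 + 1 + 1 + 0 + 0 + 0 = 2

2 swaps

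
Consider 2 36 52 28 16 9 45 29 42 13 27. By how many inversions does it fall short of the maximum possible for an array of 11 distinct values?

27

Maximum inversions for 11 distinct elements is C(11, 2) = 11·10/2 = 55.
Current inversions — for each element, count later smaller elements:
2: 0
36: 6
52: 8
28: 4
16: 2
9: 0
45: 4
29: 2
42: 2
13: 0
27: 0
Current total: 0 + 6 + 8 + 4 + 2 + 0 + 4 + 2 + 2 + 0 + 0 = 28
Shortfall: 55 − 28 = 27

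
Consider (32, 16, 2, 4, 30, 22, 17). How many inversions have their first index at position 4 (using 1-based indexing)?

The element at index 4 is 4.
Elements after it: 30, 22, 17
None of them are smaller than 4.

0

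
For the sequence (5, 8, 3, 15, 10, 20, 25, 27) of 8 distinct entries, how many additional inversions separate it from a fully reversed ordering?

Maximum inversions for 8 distinct elements is C(8, 2) = 8·7/2 = 28.
Current inversions — for each element, count later smaller elements:
5: 1
8: 1
3: 0
15: 1
10: 0
20: 0
25: 0
27: 0
Current total: 1 + 1 + 0 + 1 + 0 + 0 + 0 + 0 = 3
Shortfall: 28 − 3 = 25

25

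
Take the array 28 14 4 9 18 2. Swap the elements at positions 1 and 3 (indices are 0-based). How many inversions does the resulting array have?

Positions 1 and 3 hold 14 and 9; after swapping, the array is [28, 9, 4, 14, 18, 2].
For each element, count later entries that are smaller:
28: 5
9: 2
4: 1
14: 1
18: 1
2: 0
Sum: 5 + 2 + 1 + 1 + 1 + 0 = 10

Inversions: 10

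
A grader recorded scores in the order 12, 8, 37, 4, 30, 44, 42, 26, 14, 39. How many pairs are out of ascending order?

Element-by-element contributions:
12 → 8, 4 → 2
8 → 4 → 1
37 → 4, 30, 26, 14 → 4
4 → none → 0
30 → 26, 14 → 2
44 → 42, 26, 14, 39 → 4
42 → 26, 14, 39 → 3
26 → 14 → 1
14 → none → 0
39 → none → 0
Sum: 2 + 1 + 4 + 0 + 2 + 4 + 3 + 1 + 0 + 0 = 17

17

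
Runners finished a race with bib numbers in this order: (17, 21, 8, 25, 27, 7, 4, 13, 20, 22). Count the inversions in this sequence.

22

Count, for each position, how many later elements it exceeds:
17 → 8, 7, 4, 13 → 4
21 → 8, 7, 4, 13, 20 → 5
8 → 7, 4 → 2
25 → 7, 4, 13, 20, 22 → 5
27 → 7, 4, 13, 20, 22 → 5
7 → 4 → 1
4 → none → 0
13 → none → 0
20 → none → 0
22 → none → 0
Sum: 4 + 5 + 2 + 5 + 5 + 1 + 0 + 0 + 0 + 0 = 22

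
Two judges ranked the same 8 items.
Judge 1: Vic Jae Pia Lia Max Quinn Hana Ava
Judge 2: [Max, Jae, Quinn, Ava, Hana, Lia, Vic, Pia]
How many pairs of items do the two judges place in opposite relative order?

17

Assign each item its position (1..8) in the first ordering, then rewrite the second ordering as that position sequence:
positions: Vic→1, Jae→2, Pia→3, Lia→4, Max→5, Quinn→6, Hana→7, Ava→8
second ordering as positions: [5, 2, 6, 8, 7, 4, 1, 3]
Discordant pairs = inversions in this position sequence.
5: 2, 4, 1, 3 → 4
2: 1 → 1
6: 4, 1, 3 → 3
8: 7, 4, 1, 3 → 4
7: 4, 1, 3 → 3
4: 1, 3 → 2
1: 0
3: 0
Total: 4 + 1 + 3 + 4 + 3 + 2 + 0 + 0 = 17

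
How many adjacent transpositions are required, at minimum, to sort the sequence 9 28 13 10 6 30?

Minimum adjacent swaps = number of inversions (each swap of adjacent out-of-order elements removes one inversion and no swap can remove more).
Count inversions — for each element, later elements that are smaller:
9: 6 → 1
28: 13, 10, 6 → 3
13: 10, 6 → 2
10: 6 → 1
6: none → 0
30: none → 0
Total inversions: 1 + 3 + 2 + 1 + 0 + 0 = 7

7 adjacent swaps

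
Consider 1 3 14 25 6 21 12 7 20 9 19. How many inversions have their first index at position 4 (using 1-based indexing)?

7

The element at index 4 is 25.
Elements after it: 6, 21, 12, 7, 20, 9, 19
Those smaller than 25: 6, 21, 12, 7, 20, 9, 19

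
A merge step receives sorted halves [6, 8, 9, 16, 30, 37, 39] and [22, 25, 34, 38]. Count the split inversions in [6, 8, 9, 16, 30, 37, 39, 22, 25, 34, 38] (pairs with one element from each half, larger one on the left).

9

Take each right-half value and tally the left-half values above it:
r = 22: 30, 37, 39 → 3
r = 25: 30, 37, 39 → 3
r = 34: 37, 39 → 2
r = 38: 39 → 1
Cross-inversions: 3 + 3 + 2 + 1 = 9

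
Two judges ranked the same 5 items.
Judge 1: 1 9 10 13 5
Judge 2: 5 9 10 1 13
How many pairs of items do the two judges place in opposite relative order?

Discordant pairs: 6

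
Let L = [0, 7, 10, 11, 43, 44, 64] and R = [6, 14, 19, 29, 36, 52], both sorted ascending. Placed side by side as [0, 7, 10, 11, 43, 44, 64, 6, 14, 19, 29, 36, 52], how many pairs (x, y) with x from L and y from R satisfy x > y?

19 cross-inversions

Take each right-half value and tally the left-half values above it:
r = 6: 7, 10, 11, 43, 44, 64 → 6
r = 14: 43, 44, 64 → 3
r = 19: 43, 44, 64 → 3
r = 29: 43, 44, 64 → 3
r = 36: 43, 44, 64 → 3
r = 52: 64 → 1
Cross-inversions: 6 + 3 + 3 + 3 + 3 + 1 = 19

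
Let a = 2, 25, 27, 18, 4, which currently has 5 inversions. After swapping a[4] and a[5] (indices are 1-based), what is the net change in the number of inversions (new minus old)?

-1

Positions 4 and 5 hold 18 and 4; after swapping, the array is [2, 25, 27, 4, 18].
Count, for each position, how many later elements it exceeds:
2: 0
25: 2
27: 2
4: 0
18: 0
Sum: 0 + 2 + 2 + 0 + 0 = 4
Change: 4 − 5 = -1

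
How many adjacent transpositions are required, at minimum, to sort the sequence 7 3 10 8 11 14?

The minimum number of adjacent swaps to sort an array equals its inversion count, since every such swap removes exactly one inversion.
Count inversions — for each element, later elements that are smaller:
7: 3 → 1
3: none → 0
10: 8 → 1
8: none → 0
11: none → 0
14: none → 0
Total inversions: 1 + 0 + 1 + 0 + 0 + 0 = 2

2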